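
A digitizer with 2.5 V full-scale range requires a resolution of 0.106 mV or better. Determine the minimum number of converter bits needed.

Number of steps required ≥ 2.5 V / 0.106 mV = 23584.91.
Need 2^N ≥ 23584.91; 2^14 = 16384, 2^15 = 32768.
Minimum N = 15.

15 bits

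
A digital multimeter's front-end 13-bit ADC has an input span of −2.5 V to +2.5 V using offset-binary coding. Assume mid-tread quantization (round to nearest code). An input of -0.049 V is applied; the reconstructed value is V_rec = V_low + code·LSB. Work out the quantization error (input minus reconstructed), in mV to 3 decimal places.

Step size: 5 V ÷ 2^13 = 0.610 mV.
(V_in − V_low)/LSB = (-0.049 − (−2.5))/0.000610352 = 4015.7184 → code 4016 (round).
Reconstructed: -0.048828125 V.
V_in − V_rec = -0.000171875 V = -0.172 mV.

-0.172 mV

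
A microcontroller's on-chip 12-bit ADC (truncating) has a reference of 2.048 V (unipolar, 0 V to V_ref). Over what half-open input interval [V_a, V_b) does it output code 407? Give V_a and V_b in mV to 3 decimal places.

[203.500 mV, 204.000 mV)

LSB = 2.048/2^12 = 0.500 mV.
V_a = V_low + 407·LSB = 0.2035 V; V_b = V_low + 408·LSB = 0.204 V.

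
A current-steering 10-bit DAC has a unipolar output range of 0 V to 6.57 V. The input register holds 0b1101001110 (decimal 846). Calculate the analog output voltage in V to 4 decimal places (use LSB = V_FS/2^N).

5.4279 V

LSB = 6.57 V / 2^10 = 6.416 mV.
Code 0b1101001110 = 846 decimal.
V_out = 0 + 846 × 0.00641602 V = 5.42795 V.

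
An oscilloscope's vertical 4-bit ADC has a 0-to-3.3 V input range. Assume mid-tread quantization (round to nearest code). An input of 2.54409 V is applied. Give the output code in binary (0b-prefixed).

Full-scale span = 3.3 V; LSB = 3.3/2^4 = 206.250 mV.
(2.54409 − 0) / 0.20625 = 12.335 LSBs.
So the output code is 12.
In binary (0b-prefixed): 0b1100.

code 0b1100 (decimal 12)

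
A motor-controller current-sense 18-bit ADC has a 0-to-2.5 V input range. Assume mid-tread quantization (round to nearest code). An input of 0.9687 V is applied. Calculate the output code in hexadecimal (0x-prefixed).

Full-scale span = 2.5 V; LSB = 2.5/2^18 = 9.54 µV.
(0.9687 − 0) / 9.53674e-06 = 101575.557 LSBs.
round(101575.557) = 101576.
In hexadecimal (0x-prefixed): 0x18CC8.

code 0x18CC8 (decimal 101576)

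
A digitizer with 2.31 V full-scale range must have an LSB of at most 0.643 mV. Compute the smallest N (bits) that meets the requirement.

Number of steps required ≥ 2.31 V / 0.643 mV = 3592.53.
Need 2^N ≥ 3592.53; 2^11 = 2048, 2^12 = 4096.
Minimum N = 12.

12 bits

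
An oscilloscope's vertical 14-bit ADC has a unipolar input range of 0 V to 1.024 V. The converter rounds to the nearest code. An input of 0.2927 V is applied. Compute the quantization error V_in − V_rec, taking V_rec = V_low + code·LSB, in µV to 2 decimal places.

12.50 µV

LSB = 1.024/2^14 = 62.50 µV.
Scaled input = 4683.2000 LSBs, so code = 4683.
Code 4683 maps back to 0 + 4683×6.25e-05 V = 0.2926875 V.
V_in − V_rec = 1.25e-05 V = 12.50 µV.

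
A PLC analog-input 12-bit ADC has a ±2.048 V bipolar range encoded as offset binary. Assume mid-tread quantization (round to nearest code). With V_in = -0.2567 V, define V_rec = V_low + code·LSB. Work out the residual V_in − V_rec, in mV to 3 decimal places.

LSB = 4.096/2^12 = 1.000 mV.
Scaled input = 1791.3000 LSBs, so code = 1791.
Reconstructed: -0.257 V.
Difference: 0.0003 V → 0.300 mV.

0.300 mV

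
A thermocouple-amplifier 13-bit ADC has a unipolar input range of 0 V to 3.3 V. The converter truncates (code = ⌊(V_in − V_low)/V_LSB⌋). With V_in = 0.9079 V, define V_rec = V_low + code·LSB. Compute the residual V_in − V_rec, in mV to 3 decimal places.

0.319 mV

LSB = 3.3/2^13 = 402.83 µV.
(V_in − V_low)/LSB = (0.9079 − 0)/0.000402832 = 2253.7930 → code 2253 (floor).
V_rec = 0 + 2253·0.000402832 = 0.90758057 V.
Difference: 0.000319434 V → 0.319 mV.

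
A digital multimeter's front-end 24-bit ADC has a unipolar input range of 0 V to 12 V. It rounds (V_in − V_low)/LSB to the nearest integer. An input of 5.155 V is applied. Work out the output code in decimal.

Full-scale span = 12 V; LSB = 12/2^24 = 0.72 µV.
(5.155 − 0) / 7.15256e-07 = 7207212.373 LSBs.
round(7207212.373) = 7207212.

code 7207212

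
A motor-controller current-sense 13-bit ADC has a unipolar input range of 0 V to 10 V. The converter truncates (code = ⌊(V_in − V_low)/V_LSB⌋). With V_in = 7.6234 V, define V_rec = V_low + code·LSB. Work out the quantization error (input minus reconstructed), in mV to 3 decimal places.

Step size: 10 V ÷ 2^13 = 1.221 mV.
(V_in − V_low)/LSB = (7.6234 − 0)/0.0012207 = 6245.0893 → code 6245 (floor).
Code 6245 maps back to 0 + 6245×0.0012207 V = 7.623291 V.
V_in − V_rec = 0.000108984 V = 0.109 mV.

0.109 mV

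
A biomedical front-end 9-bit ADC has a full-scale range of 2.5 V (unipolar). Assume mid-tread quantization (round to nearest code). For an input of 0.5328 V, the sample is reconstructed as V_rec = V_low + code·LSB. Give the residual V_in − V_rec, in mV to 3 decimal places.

0.573 mV

LSB = 2.5/2^9 = 4.883 mV.
Scaled input = 109.1174 LSBs, so code = 109.
Code 109 maps back to 0 + 109×0.00488281 V = 0.53222656 V.
Error = 0.5328 − 0.53222656 = 0.000573438 V = 0.573 mV.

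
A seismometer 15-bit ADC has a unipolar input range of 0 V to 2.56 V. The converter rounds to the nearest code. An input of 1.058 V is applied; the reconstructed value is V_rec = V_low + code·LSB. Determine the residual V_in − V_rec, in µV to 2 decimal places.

One LSB is 2.56 V / 32768 = 78.12 µV.
Scaled input = 13542.4000 LSBs, so code = 13542.
V_rec = 0 + 13542·7.8125e-05 = 1.0579687 V.
Difference: 3.125e-05 V → 31.25 µV.

31.25 µV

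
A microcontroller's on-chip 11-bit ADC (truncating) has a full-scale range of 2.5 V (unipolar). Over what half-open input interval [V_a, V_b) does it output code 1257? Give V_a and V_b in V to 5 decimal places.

LSB = 2.5/2^11 = 1.221 mV.
V_a = V_low + 1257·LSB = 1.53442 V; V_b = V_low + 1258·LSB = 1.53564 V.

[1.53442 V, 1.53564 V)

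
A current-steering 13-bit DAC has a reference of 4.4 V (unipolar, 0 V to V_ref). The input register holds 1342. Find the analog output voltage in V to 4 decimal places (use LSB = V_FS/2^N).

LSB = 4.4 V / 2^13 = 0.537 mV.
V_out = 0 + 1342 × 0.000537109 V = 0.720801 V.

0.7208 V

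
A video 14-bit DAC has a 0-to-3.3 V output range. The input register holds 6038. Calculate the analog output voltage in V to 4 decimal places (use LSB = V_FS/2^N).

1.2161 V

LSB = 3.3 V / 2^14 = 201.42 µV.
V_out = 0 + 6038 × 0.000201416 V = 1.21615 V.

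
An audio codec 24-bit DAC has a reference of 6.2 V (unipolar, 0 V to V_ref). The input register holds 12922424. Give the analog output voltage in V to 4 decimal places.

4.7755 V

LSB = 6.2 V / 2^24 = 0.37 µV.
V_out = 0 + 12922424 × 3.69549e-07 V = 4.77547 V.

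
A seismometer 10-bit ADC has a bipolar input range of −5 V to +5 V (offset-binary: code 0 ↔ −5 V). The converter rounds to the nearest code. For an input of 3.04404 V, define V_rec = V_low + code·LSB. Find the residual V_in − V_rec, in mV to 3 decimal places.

-2.835 mV

LSB = 10/2^10 = 9.766 mV.
Scaled input = 823.7097 LSBs, so code = 824.
Code 824 maps back to (−5) + 824×0.00976562 V = 3.046875 V.
V_in − V_rec = -0.002835 V = -2.835 mV.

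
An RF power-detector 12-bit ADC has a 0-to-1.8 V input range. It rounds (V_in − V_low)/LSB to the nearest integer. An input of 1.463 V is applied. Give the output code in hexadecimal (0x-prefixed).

code 0xD01 (decimal 3329)

With 4096 levels over 1.8 V, one step is 439.45 µV.
(V_in − V_low)/LSB = (1.463 − 0) / 0.000439453 = 3329.138.
Round → code 3329.
In hexadecimal (0x-prefixed): 0xD01.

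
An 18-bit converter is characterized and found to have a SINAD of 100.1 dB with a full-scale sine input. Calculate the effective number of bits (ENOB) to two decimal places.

16.34 bits

ENOB = (SINAD − 1.76) / 6.02 = (100.1 − 1.76)/6.02 = 16.336.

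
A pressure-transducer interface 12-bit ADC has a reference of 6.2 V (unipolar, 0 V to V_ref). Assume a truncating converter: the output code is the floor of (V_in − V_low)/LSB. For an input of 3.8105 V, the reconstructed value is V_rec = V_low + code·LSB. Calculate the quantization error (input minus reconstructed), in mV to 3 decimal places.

0.588 mV

Step size: 6.2 V ÷ 2^12 = 1.514 mV.
(V_in − V_low)/LSB = (3.8105 − 0)/0.00151367 = 2517.3884 → code 2517 (floor).
V_rec = 0 + 2517·0.00151367 = 3.8099121 V.
V_in − V_rec = 0.000587891 V = 0.588 mV.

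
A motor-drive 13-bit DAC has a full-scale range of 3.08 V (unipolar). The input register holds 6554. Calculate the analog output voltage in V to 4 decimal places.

LSB = 3.08 V / 2^13 = 375.98 µV.
V_out = 0 + 6554 × 0.000375977 V = 2.46415 V.

2.4642 V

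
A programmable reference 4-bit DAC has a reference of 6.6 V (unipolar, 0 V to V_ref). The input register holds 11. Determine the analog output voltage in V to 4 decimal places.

LSB = 6.6 V / 2^4 = 412.500 mV.
V_out = 0 + 11 × 0.4125 V = 4.5375 V.

4.5375 V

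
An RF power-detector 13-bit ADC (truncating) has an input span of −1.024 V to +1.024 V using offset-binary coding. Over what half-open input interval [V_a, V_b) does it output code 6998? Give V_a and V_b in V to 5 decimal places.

[0.72550 V, 0.72575 V)

LSB = 2.048/2^13 = 250.00 µV.
V_a = V_low + 6998·LSB = 0.7255 V; V_b = V_low + 6999·LSB = 0.72575 V.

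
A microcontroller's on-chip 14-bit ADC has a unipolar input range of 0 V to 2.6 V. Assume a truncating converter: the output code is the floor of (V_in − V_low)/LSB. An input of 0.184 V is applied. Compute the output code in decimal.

With 16384 levels over 2.6 V, one step is 158.69 µV.
Input sits at 1159.483 steps above V_low.
⌊·⌋(1159.483) = 1159.

code 1159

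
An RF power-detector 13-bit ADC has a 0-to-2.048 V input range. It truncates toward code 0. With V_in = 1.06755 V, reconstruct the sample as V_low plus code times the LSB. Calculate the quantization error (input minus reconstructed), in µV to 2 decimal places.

One LSB is 2.048 V / 8192 = 250.00 µV.
(1.06755 − 0)/0.00025 = 4270.2000; ⌊·⌋ gives code 4270.
Code 4270 maps back to 0 + 4270×0.00025 V = 1.0675 V.
Error = 1.06755 − 1.0675 = 5e-05 V = 50.00 µV.

50.00 µV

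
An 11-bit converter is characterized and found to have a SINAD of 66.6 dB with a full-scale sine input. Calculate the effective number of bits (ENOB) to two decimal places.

ENOB = (SINAD − 1.76) / 6.02 = (66.6 − 1.76)/6.02 = 10.771.

10.77 bits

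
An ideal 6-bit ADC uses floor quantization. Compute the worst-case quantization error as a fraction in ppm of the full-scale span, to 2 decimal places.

Truncating → worst-case error = 1 LSB = V_FS/2^6, so 1e+06/64 = 15625 ppm of full scale.

15625.00 ppm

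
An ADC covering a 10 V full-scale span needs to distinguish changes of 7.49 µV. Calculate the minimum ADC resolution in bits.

Number of steps required ≥ 10 V / 7.49 µV = 1335113.48.
Need 2^N ≥ 1335113.48; 2^20 = 1048576, 2^21 = 2097152.
Minimum N = 21.

21 bits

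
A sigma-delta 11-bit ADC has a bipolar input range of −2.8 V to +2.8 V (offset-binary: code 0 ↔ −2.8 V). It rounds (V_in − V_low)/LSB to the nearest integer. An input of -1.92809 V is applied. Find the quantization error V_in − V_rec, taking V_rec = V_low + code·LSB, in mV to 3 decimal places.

-0.356 mV

One LSB is 5.6 V / 2048 = 2.734 mV.
Scaled input = 318.8699 LSBs, so code = 319.
Reconstructed: -1.9277344 V.
V_in − V_rec = -0.000355625 V = -0.356 mV.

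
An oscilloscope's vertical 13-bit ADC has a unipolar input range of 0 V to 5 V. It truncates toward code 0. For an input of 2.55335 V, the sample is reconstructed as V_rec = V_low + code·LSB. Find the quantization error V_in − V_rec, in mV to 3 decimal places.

0.249 mV

LSB = 5/2^13 = 0.610 mV.
(2.55335 − 0)/0.000610352 = 4183.4086; ⌊·⌋ gives code 4183.
Code 4183 maps back to 0 + 4183×0.000610352 V = 2.5531006 V.
Difference: 0.000249414 V → 0.249 mV.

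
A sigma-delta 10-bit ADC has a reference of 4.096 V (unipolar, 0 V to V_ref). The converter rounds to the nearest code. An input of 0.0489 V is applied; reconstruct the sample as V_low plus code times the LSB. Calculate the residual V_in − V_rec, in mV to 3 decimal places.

One LSB is 4.096 V / 1024 = 4.000 mV.
Scaled input = 12.2250 LSBs, so code = 12.
Code 12 maps back to 0 + 12×0.004 V = 0.048 V.
Error = 0.0489 − 0.048 = 0.0009 V = 0.900 mV.

0.900 mV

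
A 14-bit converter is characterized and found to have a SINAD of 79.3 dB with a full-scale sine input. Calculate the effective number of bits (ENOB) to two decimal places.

ENOB = (SINAD − 1.76) / 6.02 = (79.3 − 1.76)/6.02 = 12.880.

12.88 bits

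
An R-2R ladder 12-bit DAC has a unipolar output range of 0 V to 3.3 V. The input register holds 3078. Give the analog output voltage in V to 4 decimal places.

LSB = 3.3 V / 2^12 = 0.806 mV.
V_out = 0 + 3078 × 0.000805664 V = 2.47983 V.

2.4798 V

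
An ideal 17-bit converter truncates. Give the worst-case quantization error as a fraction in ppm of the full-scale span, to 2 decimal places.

7.63 ppm

Truncating → worst-case error = 1 LSB = V_FS/2^17, so 1e+06/131072 = 7.62939 ppm of full scale.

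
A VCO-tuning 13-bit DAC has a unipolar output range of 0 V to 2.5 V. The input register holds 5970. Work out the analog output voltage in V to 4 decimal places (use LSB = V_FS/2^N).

LSB = 2.5 V / 2^13 = 305.18 µV.
V_out = 0 + 5970 × 0.000305176 V = 1.8219 V.

1.8219 V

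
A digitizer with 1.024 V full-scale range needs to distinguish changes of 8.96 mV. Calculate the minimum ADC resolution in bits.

7 bits

Number of steps required ≥ 1.024 V / 8.96 mV = 114.29.
Need 2^N ≥ 114.29; 2^6 = 64, 2^7 = 128.
Minimum N = 7.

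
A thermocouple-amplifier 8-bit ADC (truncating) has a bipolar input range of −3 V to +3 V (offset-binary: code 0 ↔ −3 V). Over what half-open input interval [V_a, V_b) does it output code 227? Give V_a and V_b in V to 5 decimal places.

LSB = 6/2^8 = 23.438 mV.
V_a = V_low + 227·LSB = 2.32031 V; V_b = V_low + 228·LSB = 2.34375 V.

[2.32031 V, 2.34375 V)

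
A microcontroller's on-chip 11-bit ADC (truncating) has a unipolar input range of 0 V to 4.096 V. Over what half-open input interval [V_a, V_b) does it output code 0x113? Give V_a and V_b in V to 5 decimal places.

[0.55000 V, 0.55200 V)

LSB = 4.096/2^11 = 2.000 mV.
Code 0x113 = 275 decimal.
V_a = V_low + 275·LSB = 0.55 V; V_b = V_low + 276·LSB = 0.552 V.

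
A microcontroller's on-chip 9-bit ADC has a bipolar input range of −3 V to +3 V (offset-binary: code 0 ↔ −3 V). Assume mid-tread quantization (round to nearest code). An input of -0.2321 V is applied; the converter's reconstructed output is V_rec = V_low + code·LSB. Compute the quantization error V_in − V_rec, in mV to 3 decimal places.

LSB = 6/2^9 = 11.719 mV.
Scaled input = 236.1941 LSBs, so code = 236.
V_rec = (−3) + 236·0.0117188 = -0.234375 V.
Difference: 0.002275 V → 2.275 mV.

2.275 mV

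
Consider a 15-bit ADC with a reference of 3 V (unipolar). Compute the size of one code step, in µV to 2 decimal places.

Full-scale span = 3 V.
LSB = 3 / 2^15 = 3 / 32768 = 9.15527e-05 V = 91.55 µV.

91.55 µV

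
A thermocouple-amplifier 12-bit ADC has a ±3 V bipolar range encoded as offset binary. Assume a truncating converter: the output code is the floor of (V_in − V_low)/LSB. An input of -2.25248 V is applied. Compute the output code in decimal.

code 510

Full-scale span = 6 V; LSB = 6/2^12 = 1.465 mV.
(V_in − V_low)/LSB = (-2.25248 − (−3)) / 0.00146484 = 510.307.
So the output code is 510.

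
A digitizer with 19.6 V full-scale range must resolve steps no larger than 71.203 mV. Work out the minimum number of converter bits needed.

Number of steps required ≥ 19.6 V / 71.203 mV = 275.27.
Need 2^N ≥ 275.27; 2^8 = 256, 2^9 = 512.
Minimum N = 9.

9 bits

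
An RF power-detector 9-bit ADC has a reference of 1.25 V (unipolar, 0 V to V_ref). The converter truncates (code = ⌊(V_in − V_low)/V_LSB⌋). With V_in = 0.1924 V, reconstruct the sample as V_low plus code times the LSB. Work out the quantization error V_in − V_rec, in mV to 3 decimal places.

1.970 mV

One LSB is 1.25 V / 512 = 2.441 mV.
Scaled input = 78.8070 LSBs, so code = 78.
V_rec = 0 + 78·0.00244141 = 0.19042969 V.
Difference: 0.00197031 V → 1.970 mV.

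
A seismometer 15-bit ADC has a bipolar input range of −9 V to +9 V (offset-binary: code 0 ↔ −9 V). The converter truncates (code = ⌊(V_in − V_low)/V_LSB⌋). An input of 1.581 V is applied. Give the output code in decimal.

Full-scale span = 18 V; LSB = 18/2^15 = 0.549 mV.
Input sits at 19262.123 steps above V_low.
Floor → code 19262.

code 19262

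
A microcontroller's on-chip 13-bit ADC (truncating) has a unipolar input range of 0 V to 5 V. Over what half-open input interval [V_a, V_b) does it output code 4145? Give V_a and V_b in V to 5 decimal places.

[2.52991 V, 2.53052 V)

LSB = 5/2^13 = 0.610 mV.
V_a = V_low + 4145·LSB = 2.52991 V; V_b = V_low + 4146·LSB = 2.53052 V.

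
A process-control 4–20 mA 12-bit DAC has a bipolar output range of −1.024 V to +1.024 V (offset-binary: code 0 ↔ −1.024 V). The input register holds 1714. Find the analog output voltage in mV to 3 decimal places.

-167.000 mV

LSB = 2.048 V / 2^12 = 0.500 mV.
V_out = (−1.024) + 1714 × 0.0005 V = -0.167 V.
= -167.000 mV.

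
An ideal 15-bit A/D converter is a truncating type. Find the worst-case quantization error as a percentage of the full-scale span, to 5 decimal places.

0.00305 %

Truncating → worst-case error = 1 LSB = V_FS/2^15, so 100/32768 = 0.00305176 % of full scale.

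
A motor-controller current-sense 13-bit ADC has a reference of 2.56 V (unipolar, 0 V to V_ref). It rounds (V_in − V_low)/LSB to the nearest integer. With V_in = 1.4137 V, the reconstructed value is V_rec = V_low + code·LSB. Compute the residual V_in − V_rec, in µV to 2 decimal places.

Step size: 2.56 V ÷ 2^13 = 312.50 µV.
(1.4137 − 0)/0.0003125 = 4523.8400; round gives code 4524.
Code 4524 maps back to 0 + 4524×0.0003125 V = 1.41375 V.
V_in − V_rec = -5e-05 V = -50.00 µV.

-50.00 µV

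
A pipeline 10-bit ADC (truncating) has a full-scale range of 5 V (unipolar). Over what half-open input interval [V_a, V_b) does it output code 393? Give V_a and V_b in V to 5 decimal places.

[1.91895 V, 1.92383 V)

LSB = 5/2^10 = 4.883 mV.
V_a = V_low + 393·LSB = 1.91895 V; V_b = V_low + 394·LSB = 1.92383 V.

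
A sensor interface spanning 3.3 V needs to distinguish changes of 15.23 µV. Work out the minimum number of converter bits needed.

18 bits

Number of steps required ≥ 3.3 V / 15.23 µV = 216677.61.
Need 2^N ≥ 216677.61; 2^17 = 131072, 2^18 = 262144.
Minimum N = 18.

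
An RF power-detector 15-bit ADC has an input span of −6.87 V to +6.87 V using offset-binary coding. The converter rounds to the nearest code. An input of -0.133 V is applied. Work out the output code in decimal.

LSB = 13.74 V / 32768 = 419.31 µV.
(V_in − V_low)/LSB = (-0.133 − (−6.87)) / 0.000419312 = 16066.813.
Round → code 16067.

code 16067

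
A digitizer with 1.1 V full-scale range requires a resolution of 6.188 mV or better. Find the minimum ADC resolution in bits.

8 bits

Number of steps required ≥ 1.1 V / 6.188 mV = 177.76.
Need 2^N ≥ 177.76; 2^7 = 128, 2^8 = 256.
Minimum N = 8.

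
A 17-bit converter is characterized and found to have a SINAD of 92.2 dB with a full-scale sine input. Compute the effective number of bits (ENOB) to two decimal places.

15.02 bits

ENOB = (SINAD − 1.76) / 6.02 = (92.2 − 1.76)/6.02 = 15.023.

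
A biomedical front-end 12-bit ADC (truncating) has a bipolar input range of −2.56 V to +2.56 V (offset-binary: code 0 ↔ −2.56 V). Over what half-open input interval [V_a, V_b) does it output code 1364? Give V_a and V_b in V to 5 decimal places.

LSB = 5.12/2^12 = 1.250 mV.
V_a = V_low + 1364·LSB = -0.855 V; V_b = V_low + 1365·LSB = -0.85375 V.

[-0.85500 V, -0.85375 V)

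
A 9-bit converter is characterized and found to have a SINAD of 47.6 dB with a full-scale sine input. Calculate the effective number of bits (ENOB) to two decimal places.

7.61 bits

ENOB = (SINAD − 1.76) / 6.02 = (47.6 − 1.76)/6.02 = 7.615.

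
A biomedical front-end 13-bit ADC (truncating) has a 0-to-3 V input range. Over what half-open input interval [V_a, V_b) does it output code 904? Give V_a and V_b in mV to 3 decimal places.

LSB = 3/2^13 = 366.21 µV.
V_a = V_low + 904·LSB = 0.331055 V; V_b = V_low + 905·LSB = 0.331421 V.

[331.055 mV, 331.421 mV)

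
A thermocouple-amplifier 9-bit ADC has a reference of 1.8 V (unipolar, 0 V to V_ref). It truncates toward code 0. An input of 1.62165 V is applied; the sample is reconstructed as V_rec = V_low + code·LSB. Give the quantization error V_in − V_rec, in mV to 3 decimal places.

0.947 mV

One LSB is 1.8 V / 512 = 3.516 mV.
Scaled input = 461.2693 LSBs, so code = 461.
V_rec = 0 + 461·0.00351563 = 1.6207031 V.
Difference: 0.000946875 V → 0.947 mV.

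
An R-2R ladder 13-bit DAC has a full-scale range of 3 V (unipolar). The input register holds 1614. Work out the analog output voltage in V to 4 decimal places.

LSB = 3 V / 2^13 = 366.21 µV.
V_out = 0 + 1614 × 0.000366211 V = 0.591064 V.

0.5911 V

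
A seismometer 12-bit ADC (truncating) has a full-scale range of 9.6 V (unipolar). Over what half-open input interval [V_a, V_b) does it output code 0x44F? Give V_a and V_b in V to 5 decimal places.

LSB = 9.6/2^12 = 2.344 mV.
Code 0x44F = 1103 decimal.
V_a = V_low + 1103·LSB = 2.58516 V; V_b = V_low + 1104·LSB = 2.5875 V.

[2.58516 V, 2.58750 V)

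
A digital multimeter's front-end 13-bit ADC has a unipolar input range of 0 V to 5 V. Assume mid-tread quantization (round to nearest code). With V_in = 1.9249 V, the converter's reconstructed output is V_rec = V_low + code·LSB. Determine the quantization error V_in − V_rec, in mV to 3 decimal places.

-0.149 mV

LSB = 5/2^13 = 0.610 mV.
(1.9249 − 0)/0.000610352 = 3153.7562; round gives code 3154.
V_rec = 0 + 3154·0.000610352 = 1.9250488 V.
Error = 1.9249 − 1.9250488 = -0.000148828 V = -0.149 mV.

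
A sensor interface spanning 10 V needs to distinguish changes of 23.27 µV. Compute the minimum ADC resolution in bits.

19 bits

Number of steps required ≥ 10 V / 23.27 µV = 429737.86.
Need 2^N ≥ 429737.86; 2^18 = 262144, 2^19 = 524288.
Minimum N = 19.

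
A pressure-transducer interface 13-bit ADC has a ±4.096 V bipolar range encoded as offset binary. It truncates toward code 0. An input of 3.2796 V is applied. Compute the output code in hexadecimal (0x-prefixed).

code 0x1CCF (decimal 7375)

Full-scale span = 8.192 V; LSB = 8.192/2^13 = 1.000 mV.
Input sits at 7375.600 steps above V_low.
Floor → code 7375.
In hexadecimal (0x-prefixed): 0x1CCF.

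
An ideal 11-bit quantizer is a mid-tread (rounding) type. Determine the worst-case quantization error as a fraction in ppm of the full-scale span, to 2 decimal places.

244.14 ppm

Rounding → worst-case error = ½ LSB = V_FS/2^12, so 1e+06/4096 = 244.141 ppm of full scale.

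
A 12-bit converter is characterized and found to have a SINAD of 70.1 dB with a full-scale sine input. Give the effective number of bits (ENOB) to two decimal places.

11.35 bits

ENOB = (SINAD − 1.76) / 6.02 = (70.1 − 1.76)/6.02 = 11.352.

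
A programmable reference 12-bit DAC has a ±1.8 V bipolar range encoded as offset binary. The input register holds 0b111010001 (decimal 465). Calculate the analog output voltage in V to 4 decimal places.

-1.3913 V

LSB = 3.6 V / 2^12 = 0.879 mV.
Code 0b111010001 = 465 decimal.
V_out = (−1.8) + 465 × 0.000878906 V = -1.39131 V.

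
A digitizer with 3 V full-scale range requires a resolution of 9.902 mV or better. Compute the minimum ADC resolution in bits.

Number of steps required ≥ 3 V / 9.902 mV = 302.97.
Need 2^N ≥ 302.97; 2^8 = 256, 2^9 = 512.
Minimum N = 9.

9 bits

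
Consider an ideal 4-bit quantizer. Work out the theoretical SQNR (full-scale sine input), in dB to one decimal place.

SNR ≈ 6.02·N + 1.76 dB = 6.02·4 + 1.76 = 25.84 dB.

25.8 dB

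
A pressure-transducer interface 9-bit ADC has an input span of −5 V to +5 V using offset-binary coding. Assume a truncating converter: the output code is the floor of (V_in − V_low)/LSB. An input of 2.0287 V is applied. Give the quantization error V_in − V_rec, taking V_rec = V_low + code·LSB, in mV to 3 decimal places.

Step size: 10 V ÷ 2^9 = 19.531 mV.
(2.0287 − (−5))/0.0195312 = 359.8694; ⌊·⌋ gives code 359.
V_rec = (−5) + 359·0.0195312 = 2.0117188 V.
Difference: 0.0169812 V → 16.981 mV.

16.981 mV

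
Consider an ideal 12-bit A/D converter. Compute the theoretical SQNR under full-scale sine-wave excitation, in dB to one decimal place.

74.0 dB

SNR ≈ 6.02·N + 1.76 dB = 6.02·12 + 1.76 = 74.00 dB.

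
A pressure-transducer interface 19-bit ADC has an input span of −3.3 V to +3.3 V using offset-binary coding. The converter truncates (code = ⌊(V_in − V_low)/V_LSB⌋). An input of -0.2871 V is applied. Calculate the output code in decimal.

With 524288 levels over 6.6 V, one step is 12.59 µV.
(-0.2871 − (−3.3)) / 1.25885e-05 = 239337.472 LSBs.
⌊·⌋(239337.472) = 239337.

code 239337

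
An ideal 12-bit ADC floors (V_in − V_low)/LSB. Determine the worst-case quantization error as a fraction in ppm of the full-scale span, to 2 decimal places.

244.14 ppm

Truncating → worst-case error = 1 LSB = V_FS/2^12, so 1e+06/4096 = 244.141 ppm of full scale.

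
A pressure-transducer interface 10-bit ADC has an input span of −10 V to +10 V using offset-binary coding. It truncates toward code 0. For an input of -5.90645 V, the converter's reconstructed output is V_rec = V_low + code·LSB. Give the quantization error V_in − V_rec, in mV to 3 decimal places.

One LSB is 20 V / 1024 = 19.531 mV.
(V_in − V_low)/LSB = (-5.90645 − (−10))/0.0195312 = 209.5898 → code 209 (floor).
Reconstructed: -5.9179688 V.
Error = -5.90645 − (−5.9179688) = 0.0115187 V = 11.519 mV.

11.519 mV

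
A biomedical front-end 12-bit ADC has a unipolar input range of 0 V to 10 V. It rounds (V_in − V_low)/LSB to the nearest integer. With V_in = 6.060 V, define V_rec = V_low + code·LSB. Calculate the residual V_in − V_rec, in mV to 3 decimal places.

0.430 mV

Step size: 10 V ÷ 2^12 = 2.441 mV.
(V_in − V_low)/LSB = (6.060 − 0)/0.00244141 = 2482.1760 → code 2482 (round).
Code 2482 maps back to 0 + 2482×0.00244141 V = 6.0595703 V.
Error = 6.060 − 6.0595703 = 0.000429688 V = 0.430 mV.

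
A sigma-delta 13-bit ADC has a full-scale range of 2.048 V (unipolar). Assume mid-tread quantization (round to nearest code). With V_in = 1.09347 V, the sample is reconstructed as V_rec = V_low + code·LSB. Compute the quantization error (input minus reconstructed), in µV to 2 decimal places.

Step size: 2.048 V ÷ 2^13 = 250.00 µV.
Scaled input = 4373.8800 LSBs, so code = 4374.
Reconstructed: 1.0935 V.
V_in − V_rec = -3e-05 V = -30.00 µV.

-30.00 µV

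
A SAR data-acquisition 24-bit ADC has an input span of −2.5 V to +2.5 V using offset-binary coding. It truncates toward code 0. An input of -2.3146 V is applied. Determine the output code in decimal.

With 16777216 levels over 5 V, one step is 0.30 µV.
(-2.3146 − (−2.5)) / 2.98023e-07 = 622099.169 LSBs.
⌊·⌋(622099.169) = 622099.

code 622099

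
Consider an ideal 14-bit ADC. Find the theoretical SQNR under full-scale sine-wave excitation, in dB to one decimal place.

86.0 dB

SNR ≈ 6.02·N + 1.76 dB = 6.02·14 + 1.76 = 86.04 dB.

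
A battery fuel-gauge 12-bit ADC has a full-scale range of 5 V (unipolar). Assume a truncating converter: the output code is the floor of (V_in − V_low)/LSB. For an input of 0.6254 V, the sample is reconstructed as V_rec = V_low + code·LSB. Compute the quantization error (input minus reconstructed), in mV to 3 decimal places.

0.400 mV

Step size: 5 V ÷ 2^12 = 1.221 mV.
(0.6254 − 0)/0.0012207 = 512.3277; ⌊·⌋ gives code 512.
Code 512 maps back to 0 + 512×0.0012207 V = 0.625 V.
Error = 0.6254 − 0.625 = 0.0004 V = 0.400 mV.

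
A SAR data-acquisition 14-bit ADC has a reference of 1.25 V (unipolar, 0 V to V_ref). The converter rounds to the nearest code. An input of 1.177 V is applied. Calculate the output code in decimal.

code 15427

LSB = 1.25 V / 16384 = 76.29 µV.
(1.177 − 0) / 7.62939e-05 = 15427.174 LSBs.
round(15427.174) = 15427.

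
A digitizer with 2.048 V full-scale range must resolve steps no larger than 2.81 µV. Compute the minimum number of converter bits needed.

20 bits

Number of steps required ≥ 2.048 V / 2.81 µV = 728825.62.
Need 2^N ≥ 728825.62; 2^19 = 524288, 2^20 = 1048576.
Minimum N = 20.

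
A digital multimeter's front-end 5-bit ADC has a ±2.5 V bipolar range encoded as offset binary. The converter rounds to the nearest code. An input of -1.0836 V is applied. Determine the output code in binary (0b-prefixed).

Full-scale span = 5 V; LSB = 5/2^5 = 156.250 mV.
Input sits at 9.065 steps above V_low.
Round → code 9.
In binary (0b-prefixed): 0b1001.

code 0b1001 (decimal 9)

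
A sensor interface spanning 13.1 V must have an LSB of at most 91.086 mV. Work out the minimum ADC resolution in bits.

Number of steps required ≥ 13.1 V / 91.086 mV = 143.82.
Need 2^N ≥ 143.82; 2^7 = 128, 2^8 = 256.
Minimum N = 8.

8 bits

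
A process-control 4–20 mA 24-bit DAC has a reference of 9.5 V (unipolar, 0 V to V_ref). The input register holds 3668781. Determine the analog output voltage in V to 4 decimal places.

2.0774 V

LSB = 9.5 V / 2^24 = 0.57 µV.
V_out = 0 + 3668781 × 5.66244e-07 V = 2.07743 V.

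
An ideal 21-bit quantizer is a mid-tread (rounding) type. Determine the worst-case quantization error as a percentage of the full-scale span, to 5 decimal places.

0.00002 %

Rounding → worst-case error = ½ LSB = V_FS/2^22, so 100/4194304 = 2.38419e-05 % of full scale.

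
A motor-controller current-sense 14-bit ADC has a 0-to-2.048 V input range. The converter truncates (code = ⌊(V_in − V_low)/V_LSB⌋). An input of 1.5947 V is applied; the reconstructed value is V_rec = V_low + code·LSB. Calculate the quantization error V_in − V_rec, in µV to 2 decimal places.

75.00 µV

Step size: 2.048 V ÷ 2^14 = 125.00 µV.
(V_in − V_low)/LSB = (1.5947 − 0)/0.000125 = 12757.6000 → code 12757 (floor).
Reconstructed: 1.594625 V.
Error = 1.5947 − 1.594625 = 7.5e-05 V = 75.00 µV.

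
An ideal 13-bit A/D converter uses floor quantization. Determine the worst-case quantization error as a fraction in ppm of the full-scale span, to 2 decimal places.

Truncating → worst-case error = 1 LSB = V_FS/2^13, so 1e+06/8192 = 122.07 ppm of full scale.

122.07 ppm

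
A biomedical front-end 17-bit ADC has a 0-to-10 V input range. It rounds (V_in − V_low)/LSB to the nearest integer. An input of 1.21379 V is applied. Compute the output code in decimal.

LSB = 10 V / 131072 = 76.29 µV.
(V_in − V_low)/LSB = (1.21379 − 0) / 7.62939e-05 = 15909.388.
round(15909.388) = 15909.

code 15909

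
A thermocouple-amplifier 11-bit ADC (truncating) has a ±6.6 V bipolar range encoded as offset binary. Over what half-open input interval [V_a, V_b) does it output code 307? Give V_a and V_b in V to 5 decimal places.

[-4.62129 V, -4.61484 V)

LSB = 13.2/2^11 = 6.445 mV.
V_a = V_low + 307·LSB = -4.62129 V; V_b = V_low + 308·LSB = -4.61484 V.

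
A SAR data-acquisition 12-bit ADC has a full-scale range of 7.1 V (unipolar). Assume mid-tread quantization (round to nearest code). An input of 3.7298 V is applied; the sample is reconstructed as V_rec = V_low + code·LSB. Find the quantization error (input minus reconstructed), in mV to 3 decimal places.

-0.473 mV

One LSB is 7.1 V / 4096 = 1.733 mV.
(V_in − V_low)/LSB = (3.7298 − 0)/0.0017334 = 2151.7269 → code 2152 (round).
Code 2152 maps back to 0 + 2152×0.0017334 V = 3.7302734 V.
Error = 3.7298 − 3.7302734 = -0.000473438 V = -0.473 mV.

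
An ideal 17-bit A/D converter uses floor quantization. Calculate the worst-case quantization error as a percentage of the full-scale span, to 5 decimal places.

0.00076 %

Truncating → worst-case error = 1 LSB = V_FS/2^17, so 100/131072 = 0.000762939 % of full scale.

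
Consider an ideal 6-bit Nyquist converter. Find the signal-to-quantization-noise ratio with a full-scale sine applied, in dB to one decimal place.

37.9 dB

SNR ≈ 6.02·N + 1.76 dB = 6.02·6 + 1.76 = 37.88 dB.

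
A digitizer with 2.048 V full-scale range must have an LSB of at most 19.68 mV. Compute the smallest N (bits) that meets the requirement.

7 bits

Number of steps required ≥ 2.048 V / 19.68 mV = 104.07.
Need 2^N ≥ 104.07; 2^6 = 64, 2^7 = 128.
Minimum N = 7.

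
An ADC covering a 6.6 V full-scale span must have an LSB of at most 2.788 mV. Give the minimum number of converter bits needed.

Number of steps required ≥ 6.6 V / 2.788 mV = 2367.29.
Need 2^N ≥ 2367.29; 2^11 = 2048, 2^12 = 4096.
Minimum N = 12.

12 bits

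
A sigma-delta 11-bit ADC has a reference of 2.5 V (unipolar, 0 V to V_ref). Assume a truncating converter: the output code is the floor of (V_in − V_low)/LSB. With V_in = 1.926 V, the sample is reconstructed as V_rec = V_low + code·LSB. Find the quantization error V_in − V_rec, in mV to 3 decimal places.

One LSB is 2.5 V / 2048 = 1.221 mV.
(V_in − V_low)/LSB = (1.926 − 0)/0.0012207 = 1577.7792 → code 1577 (floor).
Reconstructed: 1.9250488 V.
V_in − V_rec = 0.000951172 V = 0.951 mV.

0.951 mV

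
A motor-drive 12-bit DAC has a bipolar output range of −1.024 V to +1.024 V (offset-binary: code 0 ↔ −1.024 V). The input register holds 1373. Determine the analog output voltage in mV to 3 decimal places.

-337.500 mV

LSB = 2.048 V / 2^12 = 0.500 mV.
V_out = (−1.024) + 1373 × 0.0005 V = -0.3375 V.
= -337.500 mV.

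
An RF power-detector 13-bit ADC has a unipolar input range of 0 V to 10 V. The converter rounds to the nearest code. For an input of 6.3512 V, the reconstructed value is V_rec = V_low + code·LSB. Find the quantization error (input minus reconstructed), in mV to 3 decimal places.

-0.118 mV

One LSB is 10 V / 8192 = 1.221 mV.
(V_in − V_low)/LSB = (6.3512 − 0)/0.0012207 = 5202.9030 → code 5203 (round).
Code 5203 maps back to 0 + 5203×0.0012207 V = 6.3513184 V.
Difference: -0.000118359 V → -0.118 mV.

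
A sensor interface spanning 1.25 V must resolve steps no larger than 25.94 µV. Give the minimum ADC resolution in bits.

Number of steps required ≥ 1.25 V / 25.94 µV = 48188.13.
Need 2^N ≥ 48188.13; 2^15 = 32768, 2^16 = 65536.
Minimum N = 16.

16 bits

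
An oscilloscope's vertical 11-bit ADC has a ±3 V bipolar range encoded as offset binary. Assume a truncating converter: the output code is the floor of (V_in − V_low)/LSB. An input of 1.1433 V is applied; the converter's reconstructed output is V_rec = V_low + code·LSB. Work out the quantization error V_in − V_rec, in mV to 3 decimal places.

0.722 mV

LSB = 6/2^11 = 2.930 mV.
(V_in − V_low)/LSB = (1.1433 − (−3))/0.00292969 = 1414.2464 → code 1414 (floor).
V_rec = (−3) + 1414·0.00292969 = 1.1425781 V.
V_in − V_rec = 0.000721875 V = 0.722 mV.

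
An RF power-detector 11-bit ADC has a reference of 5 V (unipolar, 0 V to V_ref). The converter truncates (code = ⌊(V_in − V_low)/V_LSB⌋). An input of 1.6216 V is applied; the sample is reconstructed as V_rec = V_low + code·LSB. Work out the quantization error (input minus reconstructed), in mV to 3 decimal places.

Step size: 5 V ÷ 2^11 = 2.441 mV.
Scaled input = 664.2074 LSBs, so code = 664.
V_rec = 0 + 664·0.00244141 = 1.6210938 V.
V_in − V_rec = 0.00050625 V = 0.506 mV.

0.506 mV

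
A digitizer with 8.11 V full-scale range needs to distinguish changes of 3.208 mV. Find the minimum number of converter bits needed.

Number of steps required ≥ 8.11 V / 3.208 mV = 2528.05.
Need 2^N ≥ 2528.05; 2^11 = 2048, 2^12 = 4096.
Minimum N = 12.

12 bits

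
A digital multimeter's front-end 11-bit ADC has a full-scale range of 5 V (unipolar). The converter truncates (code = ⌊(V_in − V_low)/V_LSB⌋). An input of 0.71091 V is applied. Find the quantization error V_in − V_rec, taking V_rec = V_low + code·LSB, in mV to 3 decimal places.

0.461 mV

LSB = 5/2^11 = 2.441 mV.
(V_in − V_low)/LSB = (0.71091 − 0)/0.00244141 = 291.1887 → code 291 (floor).
Reconstructed: 0.71044922 V.
Error = 0.71091 − 0.71044922 = 0.000460781 V = 0.461 mV.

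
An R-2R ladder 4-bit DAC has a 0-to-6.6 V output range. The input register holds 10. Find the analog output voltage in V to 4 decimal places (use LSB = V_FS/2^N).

LSB = 6.6 V / 2^4 = 412.500 mV.
V_out = 0 + 10 × 0.4125 V = 4.125 V.

4.1250 V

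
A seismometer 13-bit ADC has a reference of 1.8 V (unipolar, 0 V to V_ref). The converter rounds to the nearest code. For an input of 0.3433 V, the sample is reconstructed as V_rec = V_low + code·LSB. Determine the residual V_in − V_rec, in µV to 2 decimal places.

Step size: 1.8 V ÷ 2^13 = 219.73 µV.
Scaled input = 1562.3964 LSBs, so code = 1562.
Code 1562 maps back to 0 + 1562×0.000219727 V = 0.34321289 V.
V_in − V_rec = 8.71094e-05 V = 87.11 µV.

87.11 µV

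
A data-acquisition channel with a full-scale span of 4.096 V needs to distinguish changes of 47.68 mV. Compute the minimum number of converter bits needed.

Number of steps required ≥ 4.096 V / 47.68 mV = 85.91.
Need 2^N ≥ 85.91; 2^6 = 64, 2^7 = 128.
Minimum N = 7.

7 bits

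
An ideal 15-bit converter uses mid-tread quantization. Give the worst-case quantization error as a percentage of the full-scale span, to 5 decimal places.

Rounding → worst-case error = ½ LSB = V_FS/2^16, so 100/65536 = 0.00152588 % of full scale.

0.00153 %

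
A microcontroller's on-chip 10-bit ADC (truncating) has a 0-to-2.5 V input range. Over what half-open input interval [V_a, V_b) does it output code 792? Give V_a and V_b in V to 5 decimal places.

LSB = 2.5/2^10 = 2.441 mV.
V_a = V_low + 792·LSB = 1.93359 V; V_b = V_low + 793·LSB = 1.93604 V.

[1.93359 V, 1.93604 V)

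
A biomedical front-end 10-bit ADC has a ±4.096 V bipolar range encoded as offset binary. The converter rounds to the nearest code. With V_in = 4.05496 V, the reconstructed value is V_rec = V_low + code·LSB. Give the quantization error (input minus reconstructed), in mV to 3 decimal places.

Step size: 8.192 V ÷ 2^10 = 8.000 mV.
(4.05496 − (−4.096))/0.008 = 1018.8700; round gives code 1019.
V_rec = (−4.096) + 1019·0.008 = 4.056 V.
Error = 4.05496 − 4.056 = -0.00104 V = -1.040 mV.

-1.040 mV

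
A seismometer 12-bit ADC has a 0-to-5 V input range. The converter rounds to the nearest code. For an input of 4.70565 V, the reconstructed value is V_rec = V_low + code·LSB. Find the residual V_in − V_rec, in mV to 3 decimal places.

-0.161 mV

One LSB is 5 V / 4096 = 1.221 mV.
Scaled input = 3854.8685 LSBs, so code = 3855.
Reconstructed: 4.7058105 V.
Difference: -0.000160547 V → -0.161 mV.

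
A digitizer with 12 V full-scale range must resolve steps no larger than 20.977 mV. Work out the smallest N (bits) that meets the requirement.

Number of steps required ≥ 12 V / 20.977 mV = 572.06.
Need 2^N ≥ 572.06; 2^9 = 512, 2^10 = 1024.
Minimum N = 10.

10 bits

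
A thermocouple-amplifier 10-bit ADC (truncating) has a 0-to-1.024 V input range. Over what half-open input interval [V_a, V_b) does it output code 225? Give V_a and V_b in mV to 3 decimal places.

[225.000 mV, 226.000 mV)

LSB = 1.024/2^10 = 1.000 mV.
V_a = V_low + 225·LSB = 0.225 V; V_b = V_low + 226·LSB = 0.226 V.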